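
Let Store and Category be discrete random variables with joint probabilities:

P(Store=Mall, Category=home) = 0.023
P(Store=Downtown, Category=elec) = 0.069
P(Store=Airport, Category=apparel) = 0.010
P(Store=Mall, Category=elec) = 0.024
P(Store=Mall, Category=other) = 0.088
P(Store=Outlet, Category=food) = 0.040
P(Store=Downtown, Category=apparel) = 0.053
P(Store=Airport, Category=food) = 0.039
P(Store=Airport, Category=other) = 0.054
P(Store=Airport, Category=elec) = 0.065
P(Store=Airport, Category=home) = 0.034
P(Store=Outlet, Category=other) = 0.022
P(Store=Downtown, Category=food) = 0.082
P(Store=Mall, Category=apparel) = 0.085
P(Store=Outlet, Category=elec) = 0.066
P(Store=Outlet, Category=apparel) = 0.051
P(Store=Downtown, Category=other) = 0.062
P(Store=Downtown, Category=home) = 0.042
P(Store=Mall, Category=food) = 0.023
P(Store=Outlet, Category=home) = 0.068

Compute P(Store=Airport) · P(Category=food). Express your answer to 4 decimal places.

0.0372

P(Store=Airport) = 0.039 + 0.010 + 0.065 + 0.034 + 0.054 = 0.202.
P(Category=food) = 0.082 + 0.023 + 0.039 + 0.040 = 0.184.
Product: 0.202 × 0.184 = 0.0372.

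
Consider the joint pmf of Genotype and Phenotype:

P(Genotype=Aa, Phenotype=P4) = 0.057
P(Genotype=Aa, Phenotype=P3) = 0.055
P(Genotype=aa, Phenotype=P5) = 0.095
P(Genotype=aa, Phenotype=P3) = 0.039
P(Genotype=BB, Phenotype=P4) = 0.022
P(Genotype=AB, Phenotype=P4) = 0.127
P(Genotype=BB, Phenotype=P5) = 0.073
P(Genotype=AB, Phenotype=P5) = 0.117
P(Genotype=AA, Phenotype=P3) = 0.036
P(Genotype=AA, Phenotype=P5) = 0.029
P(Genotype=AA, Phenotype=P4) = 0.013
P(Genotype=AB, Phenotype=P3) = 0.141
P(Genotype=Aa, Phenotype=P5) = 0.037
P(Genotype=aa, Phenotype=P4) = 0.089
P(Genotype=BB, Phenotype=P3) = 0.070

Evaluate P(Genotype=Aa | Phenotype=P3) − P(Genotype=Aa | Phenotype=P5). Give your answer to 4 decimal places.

P(Phenotype=P3) = 0.036 + 0.055 + 0.039 + 0.141 + 0.070 = 0.341; P(Genotype=Aa | Phenotype=P3) = 0.055/0.341 = 0.16129.
P(Phenotype=P5) = 0.029 + 0.037 + 0.095 + 0.117 + 0.073 = 0.351; P(Genotype=Aa | Phenotype=P5) = 0.037/0.351 = 0.10541.
Difference = 0.0559.

0.0559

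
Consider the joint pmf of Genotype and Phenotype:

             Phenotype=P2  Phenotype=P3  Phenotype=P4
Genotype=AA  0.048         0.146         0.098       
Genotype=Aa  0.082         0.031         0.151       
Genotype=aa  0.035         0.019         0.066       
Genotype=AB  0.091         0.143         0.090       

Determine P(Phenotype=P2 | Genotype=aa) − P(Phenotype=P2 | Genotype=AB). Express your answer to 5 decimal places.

P(Genotype=aa) = 0.035 + 0.019 + 0.066 = 0.120; P(Phenotype=P2 | Genotype=aa) = 0.035/0.120 = 0.291667.
P(Genotype=AB) = 0.091 + 0.143 + 0.090 = 0.324; P(Phenotype=P2 | Genotype=AB) = 0.091/0.324 = 0.280864.
Difference = 0.01080.

0.01080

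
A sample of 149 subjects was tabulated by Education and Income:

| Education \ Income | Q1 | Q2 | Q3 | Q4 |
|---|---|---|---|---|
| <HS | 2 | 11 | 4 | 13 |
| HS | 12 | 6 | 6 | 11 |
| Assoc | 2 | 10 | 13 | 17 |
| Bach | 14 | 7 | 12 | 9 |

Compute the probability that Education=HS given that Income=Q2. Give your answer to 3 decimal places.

0.176

Total with Income=Q2: 11 + 6 + 10 + 7 = 34.
P(Education=HS | Income=Q2) = 6/34 = 0.176.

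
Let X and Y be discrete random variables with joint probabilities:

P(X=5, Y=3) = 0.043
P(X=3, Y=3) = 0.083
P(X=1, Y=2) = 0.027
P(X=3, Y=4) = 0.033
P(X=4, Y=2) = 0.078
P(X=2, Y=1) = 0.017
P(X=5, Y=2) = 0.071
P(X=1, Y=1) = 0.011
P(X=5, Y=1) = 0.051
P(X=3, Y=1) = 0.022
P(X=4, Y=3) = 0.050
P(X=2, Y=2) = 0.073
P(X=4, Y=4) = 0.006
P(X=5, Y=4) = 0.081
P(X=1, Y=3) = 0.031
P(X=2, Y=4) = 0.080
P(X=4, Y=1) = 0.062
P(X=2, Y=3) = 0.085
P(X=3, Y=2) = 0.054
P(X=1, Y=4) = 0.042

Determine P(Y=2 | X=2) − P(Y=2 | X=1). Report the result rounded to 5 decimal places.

0.04303

P(X=2) = 0.017 + 0.073 + 0.085 + 0.080 = 0.255; P(Y=2 | X=2) = 0.073/0.255 = 0.286275.
P(X=1) = 0.011 + 0.027 + 0.031 + 0.042 = 0.111; P(Y=2 | X=1) = 0.027/0.111 = 0.243243.
Difference = 0.04303.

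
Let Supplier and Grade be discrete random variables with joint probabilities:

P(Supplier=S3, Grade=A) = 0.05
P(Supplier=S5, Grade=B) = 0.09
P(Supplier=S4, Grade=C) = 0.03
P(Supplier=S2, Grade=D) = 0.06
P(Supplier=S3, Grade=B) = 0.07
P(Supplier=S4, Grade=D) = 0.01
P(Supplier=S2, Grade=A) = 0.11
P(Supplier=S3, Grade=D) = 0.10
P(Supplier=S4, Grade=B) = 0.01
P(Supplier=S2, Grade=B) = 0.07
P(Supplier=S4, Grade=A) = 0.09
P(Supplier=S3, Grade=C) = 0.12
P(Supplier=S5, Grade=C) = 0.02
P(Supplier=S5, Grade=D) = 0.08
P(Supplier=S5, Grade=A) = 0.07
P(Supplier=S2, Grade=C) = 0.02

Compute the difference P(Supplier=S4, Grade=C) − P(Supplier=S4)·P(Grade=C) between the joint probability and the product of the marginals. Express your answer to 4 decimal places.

0.0034

P(Supplier=S4) = 0.09 + 0.01 + 0.03 + 0.01 = 0.14.
P(Grade=C) = 0.02 + 0.12 + 0.03 + 0.02 = 0.19.
P(Supplier=S4, Grade=C) − P(Supplier=S4)P(Grade=C) = 0.03 − 0.14×0.19 = 0.0034.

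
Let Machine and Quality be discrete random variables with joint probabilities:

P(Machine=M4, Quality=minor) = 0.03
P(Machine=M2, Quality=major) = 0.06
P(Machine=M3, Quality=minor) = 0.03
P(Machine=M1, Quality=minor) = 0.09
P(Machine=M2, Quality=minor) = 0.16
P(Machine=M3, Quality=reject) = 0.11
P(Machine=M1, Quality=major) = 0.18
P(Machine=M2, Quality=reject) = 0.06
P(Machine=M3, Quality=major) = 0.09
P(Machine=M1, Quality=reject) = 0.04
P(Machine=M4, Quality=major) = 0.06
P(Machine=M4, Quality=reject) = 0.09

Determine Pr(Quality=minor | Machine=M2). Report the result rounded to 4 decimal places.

P(Machine=M2) = 0.16 + 0.06 + 0.06 = 0.28.
P(Quality=minor | Machine=M2) = 0.16/0.28 = 0.5714.

0.5714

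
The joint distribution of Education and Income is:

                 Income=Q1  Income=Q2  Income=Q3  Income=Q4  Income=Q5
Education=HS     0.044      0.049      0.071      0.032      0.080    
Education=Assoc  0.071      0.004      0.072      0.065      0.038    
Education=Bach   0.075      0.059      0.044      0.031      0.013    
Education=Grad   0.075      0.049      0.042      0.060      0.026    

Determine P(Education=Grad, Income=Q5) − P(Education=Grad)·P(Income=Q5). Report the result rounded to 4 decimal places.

P(Education=Grad) = 0.075 + 0.049 + 0.042 + 0.060 + 0.026 = 0.252.
P(Income=Q5) = 0.080 + 0.038 + 0.013 + 0.026 = 0.157.
P(Education=Grad, Income=Q5) − P(Education=Grad)P(Income=Q5) = 0.026 − 0.252×0.157 = -0.0136.

-0.0136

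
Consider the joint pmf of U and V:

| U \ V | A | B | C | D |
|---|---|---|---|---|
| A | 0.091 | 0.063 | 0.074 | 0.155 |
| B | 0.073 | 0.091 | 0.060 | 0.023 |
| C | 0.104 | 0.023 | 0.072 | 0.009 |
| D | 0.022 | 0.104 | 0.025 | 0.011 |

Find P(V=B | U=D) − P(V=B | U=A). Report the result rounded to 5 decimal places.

0.47748

P(U=D) = 0.022 + 0.104 + 0.025 + 0.011 = 0.162; P(V=B | U=D) = 0.104/0.162 = 0.641975.
P(U=A) = 0.091 + 0.063 + 0.074 + 0.155 = 0.383; P(V=B | U=A) = 0.063/0.383 = 0.164491.
Difference = 0.47748.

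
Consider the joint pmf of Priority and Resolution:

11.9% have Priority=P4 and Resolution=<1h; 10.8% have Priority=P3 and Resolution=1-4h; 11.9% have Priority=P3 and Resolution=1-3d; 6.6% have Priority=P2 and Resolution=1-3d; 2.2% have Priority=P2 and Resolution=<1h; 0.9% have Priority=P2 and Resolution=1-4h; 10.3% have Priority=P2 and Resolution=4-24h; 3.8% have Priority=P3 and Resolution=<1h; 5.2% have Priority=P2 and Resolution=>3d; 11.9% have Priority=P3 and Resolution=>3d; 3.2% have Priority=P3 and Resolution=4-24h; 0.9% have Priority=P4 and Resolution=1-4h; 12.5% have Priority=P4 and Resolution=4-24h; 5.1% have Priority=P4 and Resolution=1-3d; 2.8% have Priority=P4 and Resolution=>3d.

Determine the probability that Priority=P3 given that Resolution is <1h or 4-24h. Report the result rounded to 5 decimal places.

0.15945

P(Resolution=<1h) = 0.022 + 0.038 + 0.119 = 0.179.
P(Resolution=4-24h) = 0.103 + 0.032 + 0.125 = 0.260.
P(Resolution ∈ {<1h, 4-24h}) = 0.179 + 0.260 = 0.439; P(Priority=P3, Resolution ∈ {<1h, 4-24h}) = 0.038 + 0.032 = 0.070.
P(Priority=P3 | Resolution ∈ {<1h, 4-24h}) = 0.070/0.439 = 0.15945.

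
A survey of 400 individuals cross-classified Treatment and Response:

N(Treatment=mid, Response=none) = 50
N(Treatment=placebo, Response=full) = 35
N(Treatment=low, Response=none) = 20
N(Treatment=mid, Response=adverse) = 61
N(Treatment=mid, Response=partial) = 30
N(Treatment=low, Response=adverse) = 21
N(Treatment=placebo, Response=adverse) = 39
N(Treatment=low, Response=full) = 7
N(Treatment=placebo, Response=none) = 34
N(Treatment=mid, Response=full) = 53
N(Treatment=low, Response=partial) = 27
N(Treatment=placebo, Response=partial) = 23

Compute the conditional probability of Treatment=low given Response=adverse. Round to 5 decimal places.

0.17355

Total with Response=adverse: 39 + 21 + 61 = 121.
P(Treatment=low | Response=adverse) = 21/121 = 0.17355.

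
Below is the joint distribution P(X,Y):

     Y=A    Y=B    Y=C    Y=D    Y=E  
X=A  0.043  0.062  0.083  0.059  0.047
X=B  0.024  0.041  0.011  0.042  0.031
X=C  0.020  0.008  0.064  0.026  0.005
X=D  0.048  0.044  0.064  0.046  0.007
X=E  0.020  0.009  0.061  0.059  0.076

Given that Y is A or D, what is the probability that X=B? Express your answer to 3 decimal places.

0.171

P(Y=A) = 0.043 + 0.024 + 0.020 + 0.048 + 0.020 = 0.155.
P(Y=D) = 0.059 + 0.042 + 0.026 + 0.046 + 0.059 = 0.232.
P(Y ∈ {A, D}) = 0.155 + 0.232 = 0.387; P(X=B, Y ∈ {A, D}) = 0.024 + 0.042 = 0.066.
P(X=B | Y ∈ {A, D}) = 0.066/0.387 = 0.171.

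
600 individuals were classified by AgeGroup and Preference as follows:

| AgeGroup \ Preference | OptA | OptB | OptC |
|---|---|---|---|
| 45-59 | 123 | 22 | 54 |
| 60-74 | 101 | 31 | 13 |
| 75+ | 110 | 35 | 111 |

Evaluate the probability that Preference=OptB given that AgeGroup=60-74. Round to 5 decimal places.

Total with AgeGroup=60-74: 101 + 31 + 13 = 145.
P(Preference=OptB | AgeGroup=60-74) = 31/145 = 0.21379.

0.21379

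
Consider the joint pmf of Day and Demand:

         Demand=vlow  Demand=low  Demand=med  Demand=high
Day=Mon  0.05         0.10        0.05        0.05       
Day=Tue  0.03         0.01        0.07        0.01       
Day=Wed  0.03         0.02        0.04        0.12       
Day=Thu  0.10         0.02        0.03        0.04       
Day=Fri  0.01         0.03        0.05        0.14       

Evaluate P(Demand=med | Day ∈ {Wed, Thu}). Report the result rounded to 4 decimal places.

0.1750

P(Day=Wed) = 0.03 + 0.02 + 0.04 + 0.12 = 0.21.
P(Day=Thu) = 0.10 + 0.02 + 0.03 + 0.04 = 0.19.
P(Day ∈ {Wed, Thu}) = 0.21 + 0.19 = 0.40; P(Demand=med, Day ∈ {Wed, Thu}) = 0.04 + 0.03 = 0.07.
P(Demand=med | Day ∈ {Wed, Thu}) = 0.07/0.40 = 0.1750.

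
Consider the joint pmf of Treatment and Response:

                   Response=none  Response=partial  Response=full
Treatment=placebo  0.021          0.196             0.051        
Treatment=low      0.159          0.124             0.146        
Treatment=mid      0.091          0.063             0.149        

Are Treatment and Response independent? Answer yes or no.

no

P(Treatment=placebo) = 0.268 and P(Response=partial) = 0.383, so their product is 0.10264, but P(Treatment=placebo, Response=partial) = 0.196. Since these differ, Treatment and Response are not independent.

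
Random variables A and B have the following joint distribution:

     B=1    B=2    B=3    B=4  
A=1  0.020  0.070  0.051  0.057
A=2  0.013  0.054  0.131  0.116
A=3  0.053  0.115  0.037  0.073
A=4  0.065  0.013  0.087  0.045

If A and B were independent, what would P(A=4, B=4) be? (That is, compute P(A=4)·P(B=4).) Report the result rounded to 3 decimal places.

P(A=4) = 0.065 + 0.013 + 0.087 + 0.045 = 0.210.
P(B=4) = 0.057 + 0.116 + 0.073 + 0.045 = 0.291.
Product: 0.210 × 0.291 = 0.061.

0.061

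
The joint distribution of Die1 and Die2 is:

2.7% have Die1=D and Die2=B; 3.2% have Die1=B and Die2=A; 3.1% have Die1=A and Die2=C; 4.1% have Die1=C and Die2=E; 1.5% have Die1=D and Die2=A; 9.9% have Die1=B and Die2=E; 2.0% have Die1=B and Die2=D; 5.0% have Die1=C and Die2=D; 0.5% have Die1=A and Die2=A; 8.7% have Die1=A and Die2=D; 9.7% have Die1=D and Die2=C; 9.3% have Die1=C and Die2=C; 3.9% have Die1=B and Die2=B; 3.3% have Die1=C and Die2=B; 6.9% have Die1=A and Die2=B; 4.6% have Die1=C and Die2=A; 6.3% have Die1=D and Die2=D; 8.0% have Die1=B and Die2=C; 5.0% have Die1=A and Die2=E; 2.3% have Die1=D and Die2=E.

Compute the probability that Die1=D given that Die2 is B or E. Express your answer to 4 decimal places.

0.1312

P(Die2=B) = 0.069 + 0.039 + 0.033 + 0.027 = 0.168.
P(Die2=E) = 0.050 + 0.099 + 0.041 + 0.023 = 0.213.
P(Die2 ∈ {B, E}) = 0.168 + 0.213 = 0.381; P(Die1=D, Die2 ∈ {B, E}) = 0.027 + 0.023 = 0.050.
P(Die1=D | Die2 ∈ {B, E}) = 0.050/0.381 = 0.1312.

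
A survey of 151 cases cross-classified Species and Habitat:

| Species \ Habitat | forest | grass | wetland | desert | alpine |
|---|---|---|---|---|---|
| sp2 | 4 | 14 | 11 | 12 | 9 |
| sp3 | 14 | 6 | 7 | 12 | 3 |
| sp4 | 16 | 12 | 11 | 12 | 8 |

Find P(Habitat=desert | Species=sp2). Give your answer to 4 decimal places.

Total with Species=sp2: 4 + 14 + 11 + 12 + 9 = 50.
P(Habitat=desert | Species=sp2) = 12/50 = 0.2400.

0.2400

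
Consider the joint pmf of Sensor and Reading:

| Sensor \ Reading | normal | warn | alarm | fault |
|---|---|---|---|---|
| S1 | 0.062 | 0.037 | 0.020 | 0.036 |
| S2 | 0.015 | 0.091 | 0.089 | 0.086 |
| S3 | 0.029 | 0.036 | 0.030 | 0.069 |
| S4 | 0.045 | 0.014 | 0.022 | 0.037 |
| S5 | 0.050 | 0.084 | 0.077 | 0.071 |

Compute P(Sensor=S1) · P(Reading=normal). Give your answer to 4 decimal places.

0.0312

P(Sensor=S1) = 0.062 + 0.037 + 0.020 + 0.036 = 0.155.
P(Reading=normal) = 0.062 + 0.015 + 0.029 + 0.045 + 0.050 = 0.201.
Product: 0.155 × 0.201 = 0.0312.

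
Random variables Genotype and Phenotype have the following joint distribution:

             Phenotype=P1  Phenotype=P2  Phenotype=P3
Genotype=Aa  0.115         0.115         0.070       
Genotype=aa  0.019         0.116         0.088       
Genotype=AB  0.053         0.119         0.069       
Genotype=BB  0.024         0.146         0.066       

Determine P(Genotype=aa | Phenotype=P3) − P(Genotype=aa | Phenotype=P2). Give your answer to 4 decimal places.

0.0665

P(Phenotype=P3) = 0.070 + 0.088 + 0.069 + 0.066 = 0.293; P(Genotype=aa | Phenotype=P3) = 0.088/0.293 = 0.30034.
P(Phenotype=P2) = 0.115 + 0.116 + 0.119 + 0.146 = 0.496; P(Genotype=aa | Phenotype=P2) = 0.116/0.496 = 0.23387.
Difference = 0.0665.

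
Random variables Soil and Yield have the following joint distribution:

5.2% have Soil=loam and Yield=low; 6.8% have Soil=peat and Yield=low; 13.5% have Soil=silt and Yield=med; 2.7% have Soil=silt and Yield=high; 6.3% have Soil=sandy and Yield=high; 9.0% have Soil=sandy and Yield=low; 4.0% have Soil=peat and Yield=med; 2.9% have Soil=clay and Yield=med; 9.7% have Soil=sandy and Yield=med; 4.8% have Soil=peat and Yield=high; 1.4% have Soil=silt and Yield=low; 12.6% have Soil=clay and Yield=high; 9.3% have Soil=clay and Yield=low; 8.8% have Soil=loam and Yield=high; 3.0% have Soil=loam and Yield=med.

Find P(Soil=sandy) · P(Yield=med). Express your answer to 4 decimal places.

P(Soil=sandy) = 0.090 + 0.097 + 0.063 = 0.250.
P(Yield=med) = 0.097 + 0.030 + 0.029 + 0.135 + 0.040 = 0.331.
Product: 0.250 × 0.331 = 0.0828.

0.0828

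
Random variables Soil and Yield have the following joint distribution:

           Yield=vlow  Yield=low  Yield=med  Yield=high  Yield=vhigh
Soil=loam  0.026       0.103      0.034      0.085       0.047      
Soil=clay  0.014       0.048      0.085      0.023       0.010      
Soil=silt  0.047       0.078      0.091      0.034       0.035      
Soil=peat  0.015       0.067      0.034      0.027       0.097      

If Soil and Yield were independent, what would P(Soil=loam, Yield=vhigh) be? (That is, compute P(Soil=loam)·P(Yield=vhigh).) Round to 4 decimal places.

0.0558

P(Soil=loam) = 0.026 + 0.103 + 0.034 + 0.085 + 0.047 = 0.295.
P(Yield=vhigh) = 0.047 + 0.010 + 0.035 + 0.097 = 0.189.
Product: 0.295 × 0.189 = 0.0558.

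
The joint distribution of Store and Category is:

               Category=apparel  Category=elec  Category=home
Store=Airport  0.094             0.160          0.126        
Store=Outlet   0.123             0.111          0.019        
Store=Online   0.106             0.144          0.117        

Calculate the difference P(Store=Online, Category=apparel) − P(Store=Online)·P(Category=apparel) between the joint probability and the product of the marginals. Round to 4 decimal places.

-0.0125

P(Store=Online) = 0.106 + 0.144 + 0.117 = 0.367.
P(Category=apparel) = 0.094 + 0.123 + 0.106 = 0.323.
P(Store=Online, Category=apparel) − P(Store=Online)P(Category=apparel) = 0.106 − 0.367×0.323 = -0.0125.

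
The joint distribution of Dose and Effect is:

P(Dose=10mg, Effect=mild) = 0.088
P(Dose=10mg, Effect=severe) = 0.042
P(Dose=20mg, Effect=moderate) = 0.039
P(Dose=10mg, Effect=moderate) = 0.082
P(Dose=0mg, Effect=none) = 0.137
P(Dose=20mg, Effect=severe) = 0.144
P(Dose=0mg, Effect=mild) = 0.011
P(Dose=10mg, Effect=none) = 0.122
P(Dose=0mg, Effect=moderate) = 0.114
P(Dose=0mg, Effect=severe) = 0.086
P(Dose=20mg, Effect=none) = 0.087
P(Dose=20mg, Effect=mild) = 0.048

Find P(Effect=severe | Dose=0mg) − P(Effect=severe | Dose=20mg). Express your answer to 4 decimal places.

P(Dose=0mg) = 0.137 + 0.011 + 0.114 + 0.086 = 0.348; P(Effect=severe | Dose=0mg) = 0.086/0.348 = 0.24713.
P(Dose=20mg) = 0.087 + 0.048 + 0.039 + 0.144 = 0.318; P(Effect=severe | Dose=20mg) = 0.144/0.318 = 0.45283.
Difference = -0.2057.

-0.2057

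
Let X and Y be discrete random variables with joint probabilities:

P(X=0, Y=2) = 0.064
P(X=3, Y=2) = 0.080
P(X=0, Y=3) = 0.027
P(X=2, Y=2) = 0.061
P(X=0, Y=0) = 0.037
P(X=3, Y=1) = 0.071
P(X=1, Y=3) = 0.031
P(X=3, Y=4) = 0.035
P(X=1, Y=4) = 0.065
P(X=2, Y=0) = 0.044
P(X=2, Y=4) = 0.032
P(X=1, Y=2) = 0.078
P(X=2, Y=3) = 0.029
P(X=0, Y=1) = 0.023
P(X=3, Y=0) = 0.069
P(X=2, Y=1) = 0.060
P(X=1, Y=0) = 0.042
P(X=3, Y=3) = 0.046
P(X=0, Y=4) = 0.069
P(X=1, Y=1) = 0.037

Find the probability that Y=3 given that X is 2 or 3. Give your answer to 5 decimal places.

P(X=2) = 0.044 + 0.060 + 0.061 + 0.029 + 0.032 = 0.226.
P(X=3) = 0.069 + 0.071 + 0.080 + 0.046 + 0.035 = 0.301.
P(X ∈ {2, 3}) = 0.226 + 0.301 = 0.527; P(Y=3, X ∈ {2, 3}) = 0.029 + 0.046 = 0.075.
P(Y=3 | X ∈ {2, 3}) = 0.075/0.527 = 0.14231.

0.14231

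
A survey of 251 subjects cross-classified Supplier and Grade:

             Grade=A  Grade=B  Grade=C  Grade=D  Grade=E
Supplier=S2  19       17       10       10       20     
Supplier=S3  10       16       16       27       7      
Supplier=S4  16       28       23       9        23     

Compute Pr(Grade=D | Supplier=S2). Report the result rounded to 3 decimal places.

Total with Supplier=S2: 19 + 17 + 10 + 10 + 20 = 76.
P(Grade=D | Supplier=S2) = 10/76 = 0.132.

0.132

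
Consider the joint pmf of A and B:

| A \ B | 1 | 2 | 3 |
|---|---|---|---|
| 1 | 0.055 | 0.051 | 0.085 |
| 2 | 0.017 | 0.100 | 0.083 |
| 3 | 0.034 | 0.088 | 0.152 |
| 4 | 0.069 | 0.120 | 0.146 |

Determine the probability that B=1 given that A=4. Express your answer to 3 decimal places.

P(A=4) = 0.069 + 0.120 + 0.146 = 0.335.
P(B=1 | A=4) = 0.069/0.335 = 0.206.

0.206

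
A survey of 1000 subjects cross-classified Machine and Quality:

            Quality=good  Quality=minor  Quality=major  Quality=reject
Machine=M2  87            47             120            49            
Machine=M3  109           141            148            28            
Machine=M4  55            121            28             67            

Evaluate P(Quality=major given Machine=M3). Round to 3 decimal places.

Total with Machine=M3: 109 + 141 + 148 + 28 = 426.
P(Quality=major | Machine=M3) = 148/426 = 0.347.

0.347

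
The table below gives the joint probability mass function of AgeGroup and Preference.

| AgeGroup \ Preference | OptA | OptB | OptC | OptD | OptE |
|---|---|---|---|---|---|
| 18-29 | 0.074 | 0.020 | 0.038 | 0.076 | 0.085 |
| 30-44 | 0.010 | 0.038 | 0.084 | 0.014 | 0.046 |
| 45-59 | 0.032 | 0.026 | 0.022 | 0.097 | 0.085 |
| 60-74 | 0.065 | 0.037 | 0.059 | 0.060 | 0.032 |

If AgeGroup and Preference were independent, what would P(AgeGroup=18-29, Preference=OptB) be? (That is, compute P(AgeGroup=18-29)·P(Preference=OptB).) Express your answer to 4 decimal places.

0.0355

P(AgeGroup=18-29) = 0.074 + 0.020 + 0.038 + 0.076 + 0.085 = 0.293.
P(Preference=OptB) = 0.020 + 0.038 + 0.026 + 0.037 = 0.121.
Product: 0.293 × 0.121 = 0.0355.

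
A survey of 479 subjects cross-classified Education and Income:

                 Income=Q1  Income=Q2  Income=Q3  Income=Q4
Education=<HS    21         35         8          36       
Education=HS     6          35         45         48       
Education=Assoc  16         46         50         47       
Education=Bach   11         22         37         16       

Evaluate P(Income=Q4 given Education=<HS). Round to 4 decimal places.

0.3600

Total with Education=<HS: 21 + 35 + 8 + 36 = 100.
P(Income=Q4 | Education=<HS) = 36/100 = 0.3600.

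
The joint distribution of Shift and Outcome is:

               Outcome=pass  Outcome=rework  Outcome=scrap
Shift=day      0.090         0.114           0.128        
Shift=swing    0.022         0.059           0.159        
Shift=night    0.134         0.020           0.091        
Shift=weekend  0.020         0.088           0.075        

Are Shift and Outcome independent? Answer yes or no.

no

P(Shift=night) = 0.245 and P(Outcome=pass) = 0.266, so their product is 0.06517, but P(Shift=night, Outcome=pass) = 0.134. Since these differ, Shift and Outcome are not independent.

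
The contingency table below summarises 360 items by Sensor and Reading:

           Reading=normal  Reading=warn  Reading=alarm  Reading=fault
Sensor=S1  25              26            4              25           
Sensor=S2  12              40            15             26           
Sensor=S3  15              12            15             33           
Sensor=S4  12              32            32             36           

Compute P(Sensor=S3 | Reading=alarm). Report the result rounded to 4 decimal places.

0.2273

Total with Reading=alarm: 4 + 15 + 15 + 32 = 66.
P(Sensor=S3 | Reading=alarm) = 15/66 = 0.2273.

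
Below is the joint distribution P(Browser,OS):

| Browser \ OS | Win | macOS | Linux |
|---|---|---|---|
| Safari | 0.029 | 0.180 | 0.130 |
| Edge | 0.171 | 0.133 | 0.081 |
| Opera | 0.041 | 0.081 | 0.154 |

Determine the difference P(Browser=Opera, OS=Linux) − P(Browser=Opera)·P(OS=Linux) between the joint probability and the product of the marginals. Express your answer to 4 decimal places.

P(Browser=Opera) = 0.041 + 0.081 + 0.154 = 0.276.
P(OS=Linux) = 0.130 + 0.081 + 0.154 = 0.365.
P(Browser=Opera, OS=Linux) − P(Browser=Opera)P(OS=Linux) = 0.154 − 0.276×0.365 = 0.0533.

0.0533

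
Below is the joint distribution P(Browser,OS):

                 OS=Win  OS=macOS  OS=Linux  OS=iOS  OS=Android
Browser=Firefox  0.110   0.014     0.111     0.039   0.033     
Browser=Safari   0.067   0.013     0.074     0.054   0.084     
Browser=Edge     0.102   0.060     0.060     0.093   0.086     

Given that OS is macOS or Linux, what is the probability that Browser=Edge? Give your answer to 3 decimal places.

0.361

P(OS=macOS) = 0.014 + 0.013 + 0.060 = 0.087.
P(OS=Linux) = 0.111 + 0.074 + 0.060 = 0.245.
P(OS ∈ {macOS, Linux}) = 0.087 + 0.245 = 0.332; P(Browser=Edge, OS ∈ {macOS, Linux}) = 0.060 + 0.060 = 0.120.
P(Browser=Edge | OS ∈ {macOS, Linux}) = 0.120/0.332 = 0.361.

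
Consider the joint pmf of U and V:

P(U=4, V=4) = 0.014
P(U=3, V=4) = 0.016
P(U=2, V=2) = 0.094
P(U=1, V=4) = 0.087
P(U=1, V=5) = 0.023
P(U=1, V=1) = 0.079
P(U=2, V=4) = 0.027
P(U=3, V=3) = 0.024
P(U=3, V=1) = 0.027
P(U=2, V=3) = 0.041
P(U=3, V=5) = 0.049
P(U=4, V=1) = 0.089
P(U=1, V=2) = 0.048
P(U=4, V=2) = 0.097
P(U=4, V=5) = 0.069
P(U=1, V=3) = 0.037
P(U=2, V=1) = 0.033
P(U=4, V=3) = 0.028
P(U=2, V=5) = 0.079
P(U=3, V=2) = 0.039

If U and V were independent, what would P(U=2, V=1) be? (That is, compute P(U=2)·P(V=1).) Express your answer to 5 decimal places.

P(U=2) = 0.033 + 0.094 + 0.041 + 0.027 + 0.079 = 0.274.
P(V=1) = 0.079 + 0.033 + 0.027 + 0.089 = 0.228.
Product: 0.274 × 0.228 = 0.06247.

0.06247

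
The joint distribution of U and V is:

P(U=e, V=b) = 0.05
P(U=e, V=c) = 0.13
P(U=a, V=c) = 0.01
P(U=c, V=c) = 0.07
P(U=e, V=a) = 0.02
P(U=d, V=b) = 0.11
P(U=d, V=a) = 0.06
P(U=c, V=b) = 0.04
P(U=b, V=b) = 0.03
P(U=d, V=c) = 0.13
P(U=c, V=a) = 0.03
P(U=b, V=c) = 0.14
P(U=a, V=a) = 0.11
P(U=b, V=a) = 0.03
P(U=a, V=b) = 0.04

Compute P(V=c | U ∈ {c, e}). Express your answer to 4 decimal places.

P(U=c) = 0.03 + 0.04 + 0.07 = 0.14.
P(U=e) = 0.02 + 0.05 + 0.13 = 0.20.
P(U ∈ {c, e}) = 0.14 + 0.20 = 0.34; P(V=c, U ∈ {c, e}) = 0.07 + 0.13 = 0.20.
P(V=c | U ∈ {c, e}) = 0.20/0.34 = 0.5882.

0.5882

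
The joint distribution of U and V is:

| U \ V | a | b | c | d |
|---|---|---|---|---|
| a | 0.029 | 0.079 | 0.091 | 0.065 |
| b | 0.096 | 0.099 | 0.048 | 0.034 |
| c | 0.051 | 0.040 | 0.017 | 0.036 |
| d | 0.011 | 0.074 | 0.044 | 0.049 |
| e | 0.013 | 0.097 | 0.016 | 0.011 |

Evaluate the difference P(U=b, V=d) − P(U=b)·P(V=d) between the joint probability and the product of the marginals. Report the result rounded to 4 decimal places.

P(U=b) = 0.096 + 0.099 + 0.048 + 0.034 = 0.277.
P(V=d) = 0.065 + 0.034 + 0.036 + 0.049 + 0.011 = 0.195.
P(U=b, V=d) − P(U=b)P(V=d) = 0.034 − 0.277×0.195 = -0.0200.

-0.0200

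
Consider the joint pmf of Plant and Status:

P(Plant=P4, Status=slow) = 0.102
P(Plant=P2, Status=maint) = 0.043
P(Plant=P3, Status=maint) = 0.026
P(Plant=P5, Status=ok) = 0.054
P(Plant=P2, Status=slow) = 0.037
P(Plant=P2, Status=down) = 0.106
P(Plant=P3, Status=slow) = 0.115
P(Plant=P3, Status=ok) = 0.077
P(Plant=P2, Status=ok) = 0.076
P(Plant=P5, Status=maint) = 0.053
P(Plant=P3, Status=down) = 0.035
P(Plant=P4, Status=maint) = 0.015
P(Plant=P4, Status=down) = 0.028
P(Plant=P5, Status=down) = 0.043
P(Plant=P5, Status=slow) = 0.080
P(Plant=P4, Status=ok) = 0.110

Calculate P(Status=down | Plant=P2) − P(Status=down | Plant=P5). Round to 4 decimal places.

0.2176

P(Plant=P2) = 0.076 + 0.037 + 0.106 + 0.043 = 0.262; P(Status=down | Plant=P2) = 0.106/0.262 = 0.40458.
P(Plant=P5) = 0.054 + 0.080 + 0.043 + 0.053 = 0.230; P(Status=down | Plant=P5) = 0.043/0.230 = 0.18696.
Difference = 0.2176.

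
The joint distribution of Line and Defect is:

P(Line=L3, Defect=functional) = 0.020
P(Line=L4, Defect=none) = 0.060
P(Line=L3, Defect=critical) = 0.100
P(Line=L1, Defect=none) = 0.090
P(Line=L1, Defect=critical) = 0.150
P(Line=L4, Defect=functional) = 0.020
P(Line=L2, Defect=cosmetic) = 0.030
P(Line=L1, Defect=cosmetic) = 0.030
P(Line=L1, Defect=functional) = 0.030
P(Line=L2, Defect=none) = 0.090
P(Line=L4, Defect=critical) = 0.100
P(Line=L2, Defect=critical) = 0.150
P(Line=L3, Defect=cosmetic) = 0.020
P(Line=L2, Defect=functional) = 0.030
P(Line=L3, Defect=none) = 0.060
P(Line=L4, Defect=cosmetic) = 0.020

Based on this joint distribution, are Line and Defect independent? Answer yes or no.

yes

Every cell satisfies P(Line,Defect) = P(Line)·P(Defect). For instance P(Line=L2) = 0.300, P(Defect=functional) = 0.100, and 0.300×0.100 = 0.030 matches the joint entry. So Line and Defect are independent.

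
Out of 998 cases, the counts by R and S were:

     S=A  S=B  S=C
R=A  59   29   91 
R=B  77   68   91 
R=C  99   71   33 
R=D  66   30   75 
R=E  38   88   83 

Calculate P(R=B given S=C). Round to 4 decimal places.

0.2440

Total with S=C: 91 + 91 + 33 + 75 + 83 = 373.
P(R=B | S=C) = 91/373 = 0.2440.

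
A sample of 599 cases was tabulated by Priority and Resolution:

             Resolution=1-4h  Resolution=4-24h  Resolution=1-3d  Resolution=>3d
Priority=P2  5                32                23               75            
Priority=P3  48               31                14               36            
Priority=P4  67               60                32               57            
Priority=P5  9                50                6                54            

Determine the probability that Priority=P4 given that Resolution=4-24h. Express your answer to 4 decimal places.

0.3468

Total with Resolution=4-24h: 32 + 31 + 60 + 50 = 173.
P(Priority=P4 | Resolution=4-24h) = 60/173 = 0.3468.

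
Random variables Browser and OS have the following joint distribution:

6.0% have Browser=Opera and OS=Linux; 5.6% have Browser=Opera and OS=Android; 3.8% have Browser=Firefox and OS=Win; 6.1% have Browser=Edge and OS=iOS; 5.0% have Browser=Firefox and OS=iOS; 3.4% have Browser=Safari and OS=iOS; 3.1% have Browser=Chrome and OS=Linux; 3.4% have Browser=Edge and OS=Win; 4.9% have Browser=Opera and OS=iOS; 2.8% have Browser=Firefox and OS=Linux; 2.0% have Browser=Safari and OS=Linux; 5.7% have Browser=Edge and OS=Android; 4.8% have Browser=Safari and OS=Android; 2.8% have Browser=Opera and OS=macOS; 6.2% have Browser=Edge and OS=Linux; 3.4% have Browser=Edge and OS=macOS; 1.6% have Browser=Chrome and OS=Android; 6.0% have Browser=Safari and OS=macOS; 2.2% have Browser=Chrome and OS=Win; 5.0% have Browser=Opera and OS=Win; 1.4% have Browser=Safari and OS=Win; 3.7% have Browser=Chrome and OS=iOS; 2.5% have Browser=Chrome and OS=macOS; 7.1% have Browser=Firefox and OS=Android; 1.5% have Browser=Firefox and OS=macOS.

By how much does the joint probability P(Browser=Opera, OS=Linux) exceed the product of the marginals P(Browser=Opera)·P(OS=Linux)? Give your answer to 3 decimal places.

P(Browser=Opera) = 0.050 + 0.028 + 0.060 + 0.049 + 0.056 = 0.243.
P(OS=Linux) = 0.031 + 0.028 + 0.020 + 0.062 + 0.060 = 0.201.
P(Browser=Opera, OS=Linux) − P(Browser=Opera)P(OS=Linux) = 0.060 − 0.243×0.201 = 0.011.

0.011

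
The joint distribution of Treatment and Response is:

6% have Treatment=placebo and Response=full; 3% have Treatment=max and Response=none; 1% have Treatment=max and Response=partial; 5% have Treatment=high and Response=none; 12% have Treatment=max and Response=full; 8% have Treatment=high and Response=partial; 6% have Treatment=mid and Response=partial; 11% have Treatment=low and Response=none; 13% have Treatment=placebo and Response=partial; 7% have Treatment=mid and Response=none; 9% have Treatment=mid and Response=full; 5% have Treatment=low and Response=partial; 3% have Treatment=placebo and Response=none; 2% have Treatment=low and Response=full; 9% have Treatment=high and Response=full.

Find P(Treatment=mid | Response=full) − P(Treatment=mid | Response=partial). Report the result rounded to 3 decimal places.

0.055

P(Response=full) = 0.06 + 0.02 + 0.09 + 0.09 + 0.12 = 0.38; P(Treatment=mid | Response=full) = 0.09/0.38 = 0.2368.
P(Response=partial) = 0.13 + 0.05 + 0.06 + 0.08 + 0.01 = 0.33; P(Treatment=mid | Response=partial) = 0.06/0.33 = 0.1818.
Difference = 0.055.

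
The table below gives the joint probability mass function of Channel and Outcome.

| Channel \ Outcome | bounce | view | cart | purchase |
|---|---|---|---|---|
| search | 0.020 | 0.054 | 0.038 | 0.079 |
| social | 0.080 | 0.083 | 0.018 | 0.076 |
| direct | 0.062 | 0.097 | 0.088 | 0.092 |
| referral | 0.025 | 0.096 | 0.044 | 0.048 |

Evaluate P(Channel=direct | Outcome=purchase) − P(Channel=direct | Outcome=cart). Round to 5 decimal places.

P(Outcome=purchase) = 0.079 + 0.076 + 0.092 + 0.048 = 0.295; P(Channel=direct | Outcome=purchase) = 0.092/0.295 = 0.311864.
P(Outcome=cart) = 0.038 + 0.018 + 0.088 + 0.044 = 0.188; P(Channel=direct | Outcome=cart) = 0.088/0.188 = 0.468085.
Difference = -0.15622.

-0.15622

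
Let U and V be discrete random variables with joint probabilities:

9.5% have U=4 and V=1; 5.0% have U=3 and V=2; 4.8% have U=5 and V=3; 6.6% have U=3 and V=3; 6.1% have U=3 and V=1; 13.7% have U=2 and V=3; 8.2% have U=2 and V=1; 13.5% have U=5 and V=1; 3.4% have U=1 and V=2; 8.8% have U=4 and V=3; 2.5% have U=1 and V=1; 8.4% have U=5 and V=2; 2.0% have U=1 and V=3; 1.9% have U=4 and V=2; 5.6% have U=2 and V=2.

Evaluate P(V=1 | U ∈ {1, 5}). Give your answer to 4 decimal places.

0.4624

P(U=1) = 0.025 + 0.034 + 0.020 = 0.079.
P(U=5) = 0.135 + 0.084 + 0.048 = 0.267.
P(U ∈ {1, 5}) = 0.079 + 0.267 = 0.346; P(V=1, U ∈ {1, 5}) = 0.025 + 0.135 = 0.160.
P(V=1 | U ∈ {1, 5}) = 0.160/0.346 = 0.4624.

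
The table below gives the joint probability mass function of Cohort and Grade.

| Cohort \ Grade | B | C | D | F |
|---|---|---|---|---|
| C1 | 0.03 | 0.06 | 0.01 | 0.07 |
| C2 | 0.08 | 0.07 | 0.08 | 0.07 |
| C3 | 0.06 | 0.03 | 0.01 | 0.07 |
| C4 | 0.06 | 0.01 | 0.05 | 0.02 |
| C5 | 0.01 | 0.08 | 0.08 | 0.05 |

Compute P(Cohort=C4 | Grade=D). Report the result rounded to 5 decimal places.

0.21739

P(Grade=D) = 0.01 + 0.08 + 0.01 + 0.05 + 0.08 = 0.23.
P(Cohort=C4 | Grade=D) = 0.05/0.23 = 0.21739.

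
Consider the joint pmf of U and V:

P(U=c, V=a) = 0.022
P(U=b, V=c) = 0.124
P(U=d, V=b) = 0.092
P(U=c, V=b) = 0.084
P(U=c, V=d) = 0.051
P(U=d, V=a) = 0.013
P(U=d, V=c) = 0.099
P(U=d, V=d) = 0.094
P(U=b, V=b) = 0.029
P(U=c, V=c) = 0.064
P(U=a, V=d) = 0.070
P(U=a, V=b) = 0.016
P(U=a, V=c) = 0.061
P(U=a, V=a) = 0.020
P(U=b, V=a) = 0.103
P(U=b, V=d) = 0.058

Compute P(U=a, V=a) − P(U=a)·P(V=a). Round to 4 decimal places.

-0.0064

P(U=a) = 0.020 + 0.016 + 0.061 + 0.070 = 0.167.
P(V=a) = 0.020 + 0.103 + 0.022 + 0.013 = 0.158.
P(U=a, V=a) − P(U=a)P(V=a) = 0.020 − 0.167×0.158 = -0.0064.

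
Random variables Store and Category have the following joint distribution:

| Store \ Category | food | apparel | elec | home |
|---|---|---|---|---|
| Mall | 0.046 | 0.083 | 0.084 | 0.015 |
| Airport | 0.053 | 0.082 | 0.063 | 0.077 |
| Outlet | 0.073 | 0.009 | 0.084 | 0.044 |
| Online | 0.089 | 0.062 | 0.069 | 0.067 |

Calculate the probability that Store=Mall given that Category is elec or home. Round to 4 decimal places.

0.1968

P(Category=elec) = 0.084 + 0.063 + 0.084 + 0.069 = 0.300.
P(Category=home) = 0.015 + 0.077 + 0.044 + 0.067 = 0.203.
P(Category ∈ {elec, home}) = 0.300 + 0.203 = 0.503; P(Store=Mall, Category ∈ {elec, home}) = 0.084 + 0.015 = 0.099.
P(Store=Mall | Category ∈ {elec, home}) = 0.099/0.503 = 0.1968.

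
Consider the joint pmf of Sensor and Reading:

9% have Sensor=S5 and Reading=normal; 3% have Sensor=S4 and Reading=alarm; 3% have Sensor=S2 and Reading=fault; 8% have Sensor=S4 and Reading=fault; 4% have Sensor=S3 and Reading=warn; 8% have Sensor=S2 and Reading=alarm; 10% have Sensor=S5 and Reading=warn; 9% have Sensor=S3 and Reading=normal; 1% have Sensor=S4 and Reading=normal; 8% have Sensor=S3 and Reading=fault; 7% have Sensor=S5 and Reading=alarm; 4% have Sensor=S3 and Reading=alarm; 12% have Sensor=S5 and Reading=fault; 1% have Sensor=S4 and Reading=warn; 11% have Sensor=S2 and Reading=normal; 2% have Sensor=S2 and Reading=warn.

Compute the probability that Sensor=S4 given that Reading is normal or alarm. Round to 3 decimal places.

0.077

P(Reading=normal) = 0.11 + 0.09 + 0.01 + 0.09 = 0.30.
P(Reading=alarm) = 0.08 + 0.04 + 0.03 + 0.07 = 0.22.
P(Reading ∈ {normal, alarm}) = 0.30 + 0.22 = 0.52; P(Sensor=S4, Reading ∈ {normal, alarm}) = 0.01 + 0.03 = 0.04.
P(Sensor=S4 | Reading ∈ {normal, alarm}) = 0.04/0.52 = 0.077.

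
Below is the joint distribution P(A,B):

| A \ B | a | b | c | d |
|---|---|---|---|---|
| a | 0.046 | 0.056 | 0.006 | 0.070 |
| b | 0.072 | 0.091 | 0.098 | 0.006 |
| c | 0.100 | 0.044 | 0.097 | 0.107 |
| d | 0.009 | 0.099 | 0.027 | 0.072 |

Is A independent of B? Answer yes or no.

no

P(A=b) = 0.267 and P(B=d) = 0.255, so their product is 0.06809, but P(A=b, B=d) = 0.006. Since these differ, A and B are not independent.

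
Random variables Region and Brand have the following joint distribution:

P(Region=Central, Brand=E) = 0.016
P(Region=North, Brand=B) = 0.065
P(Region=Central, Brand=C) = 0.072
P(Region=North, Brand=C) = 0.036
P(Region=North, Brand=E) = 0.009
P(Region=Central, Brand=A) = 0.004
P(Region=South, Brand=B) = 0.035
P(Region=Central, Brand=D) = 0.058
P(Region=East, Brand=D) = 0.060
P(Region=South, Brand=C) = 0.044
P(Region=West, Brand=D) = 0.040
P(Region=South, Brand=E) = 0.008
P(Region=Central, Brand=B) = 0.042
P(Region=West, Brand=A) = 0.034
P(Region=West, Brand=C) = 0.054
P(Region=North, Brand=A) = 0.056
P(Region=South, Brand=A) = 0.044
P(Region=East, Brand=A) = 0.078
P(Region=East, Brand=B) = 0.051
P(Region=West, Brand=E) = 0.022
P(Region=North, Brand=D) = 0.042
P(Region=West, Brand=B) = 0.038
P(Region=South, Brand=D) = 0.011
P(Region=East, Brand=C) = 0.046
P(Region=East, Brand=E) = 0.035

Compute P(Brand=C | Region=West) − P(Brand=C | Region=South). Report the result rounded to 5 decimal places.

-0.02263

P(Region=West) = 0.034 + 0.038 + 0.054 + 0.040 + 0.022 = 0.188; P(Brand=C | Region=West) = 0.054/0.188 = 0.287234.
P(Region=South) = 0.044 + 0.035 + 0.044 + 0.011 + 0.008 = 0.142; P(Brand=C | Region=South) = 0.044/0.142 = 0.309859.
Difference = -0.02263.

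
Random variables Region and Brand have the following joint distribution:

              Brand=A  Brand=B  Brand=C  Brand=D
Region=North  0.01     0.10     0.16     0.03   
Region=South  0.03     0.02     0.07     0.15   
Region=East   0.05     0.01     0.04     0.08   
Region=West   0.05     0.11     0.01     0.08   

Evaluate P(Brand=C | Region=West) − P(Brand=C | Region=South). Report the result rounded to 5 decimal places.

P(Region=West) = 0.05 + 0.11 + 0.01 + 0.08 = 0.25; P(Brand=C | Region=West) = 0.01/0.25 = 0.040000.
P(Region=South) = 0.03 + 0.02 + 0.07 + 0.15 = 0.27; P(Brand=C | Region=South) = 0.07/0.27 = 0.259259.
Difference = -0.21926.

-0.21926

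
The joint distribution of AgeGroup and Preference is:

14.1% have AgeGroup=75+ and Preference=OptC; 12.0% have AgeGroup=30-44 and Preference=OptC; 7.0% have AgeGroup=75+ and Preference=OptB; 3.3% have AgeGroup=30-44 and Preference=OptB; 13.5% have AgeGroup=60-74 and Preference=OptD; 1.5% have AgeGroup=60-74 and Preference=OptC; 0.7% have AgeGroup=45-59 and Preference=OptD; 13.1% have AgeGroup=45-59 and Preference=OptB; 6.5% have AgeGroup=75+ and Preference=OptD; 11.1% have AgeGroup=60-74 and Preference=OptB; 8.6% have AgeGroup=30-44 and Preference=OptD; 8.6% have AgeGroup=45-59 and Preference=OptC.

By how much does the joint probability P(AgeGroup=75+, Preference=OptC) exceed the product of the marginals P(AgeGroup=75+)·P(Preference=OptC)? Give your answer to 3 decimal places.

P(AgeGroup=75+) = 0.070 + 0.141 + 0.065 = 0.276.
P(Preference=OptC) = 0.120 + 0.086 + 0.015 + 0.141 = 0.362.
P(AgeGroup=75+, Preference=OptC) − P(AgeGroup=75+)P(Preference=OptC) = 0.141 − 0.276×0.362 = 0.041.

0.041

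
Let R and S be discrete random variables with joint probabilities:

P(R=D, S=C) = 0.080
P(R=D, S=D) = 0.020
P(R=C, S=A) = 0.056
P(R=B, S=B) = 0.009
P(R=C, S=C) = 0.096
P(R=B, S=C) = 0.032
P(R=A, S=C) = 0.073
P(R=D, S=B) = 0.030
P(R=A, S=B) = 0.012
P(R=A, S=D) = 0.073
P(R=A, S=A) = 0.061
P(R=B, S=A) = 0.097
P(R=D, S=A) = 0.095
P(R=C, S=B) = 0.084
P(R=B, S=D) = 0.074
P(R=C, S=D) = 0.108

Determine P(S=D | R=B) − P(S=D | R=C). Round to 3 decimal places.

P(R=B) = 0.097 + 0.009 + 0.032 + 0.074 = 0.212; P(S=D | R=B) = 0.074/0.212 = 0.3491.
P(R=C) = 0.056 + 0.084 + 0.096 + 0.108 = 0.344; P(S=D | R=C) = 0.108/0.344 = 0.3140.
Difference = 0.035.

0.035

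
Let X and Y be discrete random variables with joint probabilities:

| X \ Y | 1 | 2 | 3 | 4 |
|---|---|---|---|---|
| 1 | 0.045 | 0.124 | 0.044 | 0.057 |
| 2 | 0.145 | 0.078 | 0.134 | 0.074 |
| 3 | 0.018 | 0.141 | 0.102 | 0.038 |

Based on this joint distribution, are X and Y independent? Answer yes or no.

P(X=2) = 0.431 and P(Y=2) = 0.343, so their product is 0.14783, but P(X=2, Y=2) = 0.078. Since these differ, X and Y are not independent.

no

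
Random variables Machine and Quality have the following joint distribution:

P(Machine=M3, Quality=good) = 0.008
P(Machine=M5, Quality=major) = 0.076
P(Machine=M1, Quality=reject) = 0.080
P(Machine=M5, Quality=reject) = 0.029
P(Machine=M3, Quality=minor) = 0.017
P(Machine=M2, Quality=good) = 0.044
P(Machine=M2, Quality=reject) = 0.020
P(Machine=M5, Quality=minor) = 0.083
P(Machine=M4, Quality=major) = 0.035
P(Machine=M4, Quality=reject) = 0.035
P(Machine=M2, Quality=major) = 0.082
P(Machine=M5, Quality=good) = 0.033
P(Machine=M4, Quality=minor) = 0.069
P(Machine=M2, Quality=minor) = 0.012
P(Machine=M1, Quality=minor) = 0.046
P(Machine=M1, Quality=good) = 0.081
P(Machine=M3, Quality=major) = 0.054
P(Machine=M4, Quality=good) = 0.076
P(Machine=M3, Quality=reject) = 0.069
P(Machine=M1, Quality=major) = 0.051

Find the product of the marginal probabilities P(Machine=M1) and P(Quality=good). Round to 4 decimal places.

P(Machine=M1) = 0.081 + 0.046 + 0.051 + 0.080 = 0.258.
P(Quality=good) = 0.081 + 0.044 + 0.008 + 0.076 + 0.033 = 0.242.
Product: 0.258 × 0.242 = 0.0624.

0.0624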